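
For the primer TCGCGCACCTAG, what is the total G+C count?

8

A=2, T=2, C=5, G=3
G+C = 3 + 5 = 8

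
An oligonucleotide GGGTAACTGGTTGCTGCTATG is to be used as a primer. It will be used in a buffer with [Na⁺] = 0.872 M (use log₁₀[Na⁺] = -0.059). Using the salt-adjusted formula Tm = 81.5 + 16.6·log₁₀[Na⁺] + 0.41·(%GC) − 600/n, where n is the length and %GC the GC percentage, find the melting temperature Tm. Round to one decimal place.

73.4°C

Length n = 21. Counting bases: C=3, A=3, G=8, T=7
G+C = 11, so %GC = 11/21 × 100 = 52.381%
Salt term: 16.6 × (-0.059) = -0.979
GC term: 0.41 × 52.381 = 21.476; length term: −600/21 = −28.571
Tm = 81.5 + (-0.979) + 21.476 − 28.571 = 73.426 → 73.4°C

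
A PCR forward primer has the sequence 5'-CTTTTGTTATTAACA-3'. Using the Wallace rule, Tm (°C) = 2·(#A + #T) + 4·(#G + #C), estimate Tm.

36°C

Scanning the sequence gives C=2, G=1, T=8, A=4.
A+T = 12, G+C = 3
Tm = 2(12) + 4(3) = 24 + 12 = 36°C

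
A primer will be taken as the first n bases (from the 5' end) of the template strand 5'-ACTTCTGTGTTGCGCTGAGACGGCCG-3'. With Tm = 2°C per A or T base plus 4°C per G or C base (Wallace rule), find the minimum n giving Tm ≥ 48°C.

First 15 bases: ACTTCTGTGTTGCGC → Tm = 46°C (< 48°C)
First 16 bases: ACTTCTGTGTTGCGCT → Tm = 48°C (≥ 48°C)
Since every base adds ≥2°C, Tm only increases with n, so the threshold is first crossed at n = 16.

n = 16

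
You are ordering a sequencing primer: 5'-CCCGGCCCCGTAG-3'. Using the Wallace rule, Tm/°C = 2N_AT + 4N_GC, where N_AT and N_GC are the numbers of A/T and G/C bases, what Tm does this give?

48°C

Counting bases: T=1, G=4, C=7, A=1
So N_AT = 2 and N_GC = 11.
Tm = 2×2 + 4×11 = 48°C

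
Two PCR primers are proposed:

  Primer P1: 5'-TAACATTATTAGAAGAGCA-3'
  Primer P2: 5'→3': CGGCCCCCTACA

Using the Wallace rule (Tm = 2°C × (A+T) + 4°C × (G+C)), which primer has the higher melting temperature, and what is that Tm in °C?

Primer P1, 48°C

Primer P1: A+T=14, G+C=5 → Tm = 2(14)+4(5) = 48°C
Primer P2: A+T=3, G+C=9 → Tm = 2(3)+4(9) = 42°C
48°C vs 42°C → primer P1 is higher.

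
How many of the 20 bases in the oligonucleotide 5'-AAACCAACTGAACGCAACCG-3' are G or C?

Scanning the sequence gives C=7, A=9, T=1, G=3.
G+C = 3 + 7 = 10

10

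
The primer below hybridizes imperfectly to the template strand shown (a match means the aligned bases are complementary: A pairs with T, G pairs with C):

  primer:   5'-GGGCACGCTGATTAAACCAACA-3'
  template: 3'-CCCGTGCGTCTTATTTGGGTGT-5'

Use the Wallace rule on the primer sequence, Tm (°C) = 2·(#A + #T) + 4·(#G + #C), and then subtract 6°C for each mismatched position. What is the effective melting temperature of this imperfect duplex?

Primer base counts: A=8, T=3, G=5, C=6 → A+T=11, G+C=11
Perfect-match Tm = 2(11) + 4(11) = 22 + 44 = 66°C
Mismatches (positions where the bases are not complementary): 3 (at positions 9, 12, 19)
Effective Tm = 66 − 3×6 = 66 − 18 = 48°C

48°C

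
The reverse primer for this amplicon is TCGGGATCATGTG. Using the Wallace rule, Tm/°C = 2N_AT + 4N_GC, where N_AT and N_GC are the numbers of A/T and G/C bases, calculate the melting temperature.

40°C

Base counts: C=2, G=5, T=4, A=2
A+T = 6, G+C = 7
Tm = 2(6) + 4(7) = 12 + 28 = 40°C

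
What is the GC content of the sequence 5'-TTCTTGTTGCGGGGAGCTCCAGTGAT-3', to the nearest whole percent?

Base counts: G=9, T=9, C=5, A=3
G+C = 9 + 5 = 14 out of 26 bases
%GC = 14/26 × 100 = 53.85% ≈ 54%

54%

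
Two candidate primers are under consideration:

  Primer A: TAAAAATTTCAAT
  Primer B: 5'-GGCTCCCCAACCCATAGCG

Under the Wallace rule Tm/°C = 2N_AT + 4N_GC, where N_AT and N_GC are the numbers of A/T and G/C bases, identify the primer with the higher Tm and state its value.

Primer A: A+T=12, G+C=1 → Tm = 2(12)+4(1) = 28°C
Primer B: A+T=6, G+C=13 → Tm = 2(6)+4(13) = 64°C
28°C vs 64°C → primer B is higher.

Primer B, 64°C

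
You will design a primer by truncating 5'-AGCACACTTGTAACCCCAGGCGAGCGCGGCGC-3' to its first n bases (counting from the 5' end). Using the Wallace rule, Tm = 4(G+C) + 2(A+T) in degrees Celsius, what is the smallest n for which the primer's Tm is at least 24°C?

First 7 bases: AGCACAC → Tm = 22°C (< 24°C)
First 8 bases: AGCACACT → Tm = 24°C (≥ 24°C)
Each additional base adds 2°C (A/T) or 4°C (G/C), so Tm is non-decreasing in n; n = 8 is the first length to reach 24°C.

n = 8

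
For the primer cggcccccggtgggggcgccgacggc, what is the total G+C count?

24

Counting bases: T=1, G=13, A=1, C=11
G+C = 13 + 11 = 24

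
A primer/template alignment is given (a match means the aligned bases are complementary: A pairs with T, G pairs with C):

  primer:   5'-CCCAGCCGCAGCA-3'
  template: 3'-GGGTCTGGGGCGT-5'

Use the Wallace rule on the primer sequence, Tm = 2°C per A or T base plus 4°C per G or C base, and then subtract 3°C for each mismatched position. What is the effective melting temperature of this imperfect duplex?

37°C

Primer base counts: A=3, T=0, G=3, C=7 → A+T=3, G+C=10
Perfect-match Tm = 2(3) + 4(10) = 6 + 40 = 46°C
Mismatches (positions where the bases are not complementary): 3 (at positions 6, 8, 10)
Effective Tm = 46 − 3×3 = 46 − 9 = 37°C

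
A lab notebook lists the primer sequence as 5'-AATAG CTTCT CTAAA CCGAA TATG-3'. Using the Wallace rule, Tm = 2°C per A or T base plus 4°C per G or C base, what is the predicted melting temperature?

Scanning the sequence gives A=9, T=7, C=5, G=3.
AT pairs contribute 16, GC pairs contribute 8.
Tm = 2(16) + 4(8) = 32 + 32 = 64°C

64°C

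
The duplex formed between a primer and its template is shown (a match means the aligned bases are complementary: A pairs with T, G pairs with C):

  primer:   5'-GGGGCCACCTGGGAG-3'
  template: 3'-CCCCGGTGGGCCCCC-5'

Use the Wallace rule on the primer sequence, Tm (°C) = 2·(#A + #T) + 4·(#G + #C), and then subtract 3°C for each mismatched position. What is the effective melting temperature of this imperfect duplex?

48°C

Primer base counts: A=2, T=1, G=8, C=4 → A+T=3, G+C=12
Perfect-match Tm = 2(3) + 4(12) = 6 + 48 = 54°C
Mismatches (positions where the bases are not complementary): 2 (at positions 10, 14)
Effective Tm = 54 − 2×3 = 54 − 6 = 48°C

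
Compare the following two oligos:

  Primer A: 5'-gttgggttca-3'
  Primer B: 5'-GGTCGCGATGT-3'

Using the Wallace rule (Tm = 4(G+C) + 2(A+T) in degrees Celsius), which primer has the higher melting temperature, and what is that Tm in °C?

Primer A: A+T=5, G+C=5 → Tm = 2(5)+4(5) = 30°C
Primer B: A+T=4, G+C=7 → Tm = 2(4)+4(7) = 36°C
30°C vs 36°C → primer B is higher.

Primer B, 36°C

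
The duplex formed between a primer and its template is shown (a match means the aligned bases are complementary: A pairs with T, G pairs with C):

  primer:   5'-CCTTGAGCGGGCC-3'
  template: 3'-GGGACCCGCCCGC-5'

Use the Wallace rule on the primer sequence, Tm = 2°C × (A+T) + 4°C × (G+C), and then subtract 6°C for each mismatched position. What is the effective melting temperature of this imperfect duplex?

Primer base counts: A=1, T=2, G=5, C=5 → A+T=3, G+C=10
Perfect-match Tm = 2(3) + 4(10) = 6 + 40 = 46°C
Mismatches (positions where the bases are not complementary): 3 (at positions 3, 6, 13)
Effective Tm = 46 − 3×6 = 46 − 18 = 28°C

28°C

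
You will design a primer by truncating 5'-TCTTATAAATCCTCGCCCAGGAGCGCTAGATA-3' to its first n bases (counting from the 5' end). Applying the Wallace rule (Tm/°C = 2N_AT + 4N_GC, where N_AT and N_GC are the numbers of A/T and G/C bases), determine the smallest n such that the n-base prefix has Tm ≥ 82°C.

n = 27

First 26 bases: TCTTATAAATCCTCGCCCAGGAGCGC → Tm = 80°C (< 82°C)
First 27 bases: TCTTATAAATCCTCGCCCAGGAGCGCT → Tm = 82°C (≥ 82°C)
Each additional base adds 2°C (A/T) or 4°C (G/C), so Tm is non-decreasing in n; n = 27 is the first length to reach 82°C.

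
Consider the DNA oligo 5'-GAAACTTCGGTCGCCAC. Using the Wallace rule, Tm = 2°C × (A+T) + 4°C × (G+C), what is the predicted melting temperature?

54°C

C=6, G=4, A=4, T=3
A+T = 7, G+C = 10
Tm = 2×7 + 4×10 = 54°C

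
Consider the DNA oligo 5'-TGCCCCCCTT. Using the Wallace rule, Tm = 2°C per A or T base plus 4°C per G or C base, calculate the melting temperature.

A=0, C=6, T=3, G=1
So N_AT = 3 and N_GC = 7.
Tm = 2(3) + 4(7) = 6 + 28 = 34°C

34°C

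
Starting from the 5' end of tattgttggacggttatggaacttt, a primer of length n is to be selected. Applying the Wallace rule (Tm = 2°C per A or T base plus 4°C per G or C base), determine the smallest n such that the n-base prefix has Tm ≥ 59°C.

First 21 bases: TATTGTTGGACGGTTATGGAA → Tm = 58°C (< 59°C)
First 22 bases: TATTGTTGGACGGTTATGGAAC → Tm = 62°C (≥ 59°C)
Since every base adds ≥2°C, Tm only increases with n, so the threshold is first crossed at n = 22.

n = 22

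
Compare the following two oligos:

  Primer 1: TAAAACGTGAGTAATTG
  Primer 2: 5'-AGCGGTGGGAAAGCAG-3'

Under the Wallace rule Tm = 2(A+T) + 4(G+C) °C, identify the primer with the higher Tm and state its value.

Primer 2, 52°C

Primer 1: A+T=12, G+C=5 → Tm = 2(12)+4(5) = 44°C
Primer 2: A+T=6, G+C=10 → Tm = 2(6)+4(10) = 52°C
44°C vs 52°C → primer 2 is higher.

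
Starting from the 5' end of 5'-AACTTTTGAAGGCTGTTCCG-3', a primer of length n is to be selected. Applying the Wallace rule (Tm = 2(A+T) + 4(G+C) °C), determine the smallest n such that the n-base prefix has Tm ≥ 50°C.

First 17 bases: AACTTTTGAAGGCTGTT → Tm = 46°C (< 50°C)
First 18 bases: AACTTTTGAAGGCTGTTC → Tm = 50°C (≥ 50°C)
Since every base adds ≥2°C, Tm only increases with n, so the threshold is first crossed at n = 18.

n = 18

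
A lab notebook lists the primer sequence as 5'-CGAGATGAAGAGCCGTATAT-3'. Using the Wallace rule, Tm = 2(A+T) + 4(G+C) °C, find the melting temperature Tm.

Counting bases: G=6, T=4, A=7, C=3
So N_AT = 11 and N_GC = 9.
Tm = 2×11 + 4×9 = 58°C

58°C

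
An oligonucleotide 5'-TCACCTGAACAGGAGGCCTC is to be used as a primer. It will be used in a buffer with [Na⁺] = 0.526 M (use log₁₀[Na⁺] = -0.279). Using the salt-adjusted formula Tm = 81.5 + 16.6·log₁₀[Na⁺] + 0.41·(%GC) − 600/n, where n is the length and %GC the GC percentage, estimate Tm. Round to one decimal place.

71.5°C

Length n = 20. Scanning the sequence gives C=7, A=5, T=3, G=5.
G+C = 12, so %GC = 12/20 × 100 = 60%
Salt term: 16.6 × (-0.279) = -4.631
GC term: 0.41 × 60 = 24.6; length term: −600/20 = −30
Tm = 81.5 + (-4.631) + 24.6 − 30 = 71.469 → 71.5°C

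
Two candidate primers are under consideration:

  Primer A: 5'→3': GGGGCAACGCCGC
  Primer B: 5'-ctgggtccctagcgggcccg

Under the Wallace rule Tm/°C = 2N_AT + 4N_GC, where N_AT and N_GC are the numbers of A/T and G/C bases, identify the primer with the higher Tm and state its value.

Primer A: A+T=2, G+C=11 → Tm = 2(2)+4(11) = 48°C
Primer B: A+T=4, G+C=16 → Tm = 2(4)+4(16) = 72°C
48°C vs 72°C → primer B is higher.

Primer B, 72°C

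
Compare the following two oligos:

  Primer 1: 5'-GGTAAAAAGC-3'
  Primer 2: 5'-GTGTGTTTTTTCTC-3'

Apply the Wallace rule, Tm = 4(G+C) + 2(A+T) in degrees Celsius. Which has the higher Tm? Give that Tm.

Primer 2, 38°C

Primer 1: A+T=6, G+C=4 → Tm = 2(6)+4(4) = 28°C
Primer 2: A+T=9, G+C=5 → Tm = 2(9)+4(5) = 38°C
28°C vs 38°C → primer 2 is higher.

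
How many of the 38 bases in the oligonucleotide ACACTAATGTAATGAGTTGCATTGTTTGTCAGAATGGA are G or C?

Counting bases: A=12, T=13, G=9, C=4
G+C = 9 + 4 = 13

13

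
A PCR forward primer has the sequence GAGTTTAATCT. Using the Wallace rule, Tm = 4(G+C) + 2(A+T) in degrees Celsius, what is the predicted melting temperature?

Scanning the sequence gives T=5, C=1, A=3, G=2.
AT pairs contribute 8, GC pairs contribute 3.
Tm = 4·3 + 2·8 = 12 + 16 = 28°C

28°C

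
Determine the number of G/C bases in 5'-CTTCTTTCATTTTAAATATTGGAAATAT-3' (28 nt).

5

Counting bases: G=2, C=3, T=14, A=9
G+C = 2 + 3 = 5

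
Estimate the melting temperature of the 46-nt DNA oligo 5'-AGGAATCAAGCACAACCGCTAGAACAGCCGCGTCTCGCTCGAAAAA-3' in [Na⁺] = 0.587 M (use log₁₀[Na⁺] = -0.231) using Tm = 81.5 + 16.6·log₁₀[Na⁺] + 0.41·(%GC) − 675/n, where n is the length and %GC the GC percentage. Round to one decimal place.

84.4°C

Length n = 46. T=5, G=10, C=14, A=17
G+C = 24, so %GC = 24/46 × 100 = 52.174%
Salt term: 16.6 × (-0.231) = -3.835
GC term: 0.41 × 52.174 = 21.391; length term: −675/46 = −14.674
Tm = 81.5 + (-3.835) + 21.391 − 14.674 = 84.382 → 84.4°C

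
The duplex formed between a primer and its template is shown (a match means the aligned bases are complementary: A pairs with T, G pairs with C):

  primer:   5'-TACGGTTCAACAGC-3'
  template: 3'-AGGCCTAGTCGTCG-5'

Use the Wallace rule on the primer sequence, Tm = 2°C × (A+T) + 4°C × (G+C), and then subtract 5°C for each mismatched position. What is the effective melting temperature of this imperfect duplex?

Primer base counts: A=4, T=3, G=3, C=4 → A+T=7, G+C=7
Perfect-match Tm = 2(7) + 4(7) = 14 + 28 = 42°C
Mismatches (positions where the bases are not complementary): 3 (at positions 2, 6, 10)
Effective Tm = 42 − 3×5 = 42 − 15 = 27°C

27°C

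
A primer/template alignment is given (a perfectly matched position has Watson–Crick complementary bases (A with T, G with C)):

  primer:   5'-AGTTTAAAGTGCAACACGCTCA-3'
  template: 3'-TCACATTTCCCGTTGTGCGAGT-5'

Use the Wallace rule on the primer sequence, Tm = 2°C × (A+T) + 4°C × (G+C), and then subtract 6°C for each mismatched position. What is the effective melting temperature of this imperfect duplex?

50°C

Primer base counts: A=8, T=5, G=4, C=5 → A+T=13, G+C=9
Perfect-match Tm = 2(13) + 4(9) = 26 + 36 = 62°C
Mismatches (positions where the bases are not complementary): 2 (at positions 4, 10)
Effective Tm = 62 − 2×6 = 62 − 12 = 50°C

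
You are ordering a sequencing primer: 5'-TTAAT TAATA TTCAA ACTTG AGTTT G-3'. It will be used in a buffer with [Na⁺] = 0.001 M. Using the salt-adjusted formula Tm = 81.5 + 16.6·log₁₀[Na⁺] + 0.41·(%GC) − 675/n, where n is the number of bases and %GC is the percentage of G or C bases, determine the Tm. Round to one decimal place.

13.6°C

Length n = 26. Base counts: A=9, C=2, T=12, G=3
G+C = 5, so %GC = 5/26 × 100 = 19.231%
Salt term: 16.6 × (-3) = -49.8
GC term: 0.41 × 19.231 = 7.885; length term: −675/26 = −25.962
Tm = 81.5 + (-49.8) + 7.885 − 25.962 = 13.623 → 13.6°C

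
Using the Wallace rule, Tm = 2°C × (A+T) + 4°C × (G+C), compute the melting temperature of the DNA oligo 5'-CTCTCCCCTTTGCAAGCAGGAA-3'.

68°C

A=5, G=4, C=8, T=5
AT pairs contribute 10, GC pairs contribute 12.
Tm = 4·12 + 2·10 = 48 + 20 = 68°C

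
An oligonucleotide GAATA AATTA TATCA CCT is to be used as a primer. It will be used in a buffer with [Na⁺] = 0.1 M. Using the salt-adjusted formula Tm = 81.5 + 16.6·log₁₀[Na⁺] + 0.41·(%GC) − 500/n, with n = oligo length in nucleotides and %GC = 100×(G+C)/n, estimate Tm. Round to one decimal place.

46.2°C

Length n = 18. Counting bases: A=8, G=1, C=3, T=6
G+C = 4, so %GC = 4/18 × 100 = 22.222%
Salt term: 16.6 × (-1) = -16.6
GC term: 0.41 × 22.222 = 9.111; length term: −500/18 = −27.778
Tm = 81.5 + (-16.6) + 9.111 − 27.778 = 46.233 → 46.2°C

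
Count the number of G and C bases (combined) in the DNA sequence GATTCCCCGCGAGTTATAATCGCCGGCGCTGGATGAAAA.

C=10, A=10, T=8, G=11
Total G or C: 11 + 10 = 21

21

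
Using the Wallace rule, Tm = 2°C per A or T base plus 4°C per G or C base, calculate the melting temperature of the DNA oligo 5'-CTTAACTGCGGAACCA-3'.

Scanning the sequence gives G=3, A=5, T=3, C=5.
AT pairs contribute 8, GC pairs contribute 8.
Tm = 2(8) + 4(8) = 16 + 32 = 48°C

48°C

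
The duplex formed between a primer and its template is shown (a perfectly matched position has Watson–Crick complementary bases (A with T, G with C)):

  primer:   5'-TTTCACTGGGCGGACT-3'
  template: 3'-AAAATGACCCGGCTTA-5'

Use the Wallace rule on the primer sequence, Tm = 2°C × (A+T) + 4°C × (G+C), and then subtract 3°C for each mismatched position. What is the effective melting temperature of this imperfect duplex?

Primer base counts: A=2, T=5, G=5, C=4 → A+T=7, G+C=9
Perfect-match Tm = 2(7) + 4(9) = 14 + 36 = 50°C
Mismatches (positions where the bases are not complementary): 3 (at positions 4, 12, 15)
Effective Tm = 50 − 3×3 = 50 − 9 = 41°C

41°C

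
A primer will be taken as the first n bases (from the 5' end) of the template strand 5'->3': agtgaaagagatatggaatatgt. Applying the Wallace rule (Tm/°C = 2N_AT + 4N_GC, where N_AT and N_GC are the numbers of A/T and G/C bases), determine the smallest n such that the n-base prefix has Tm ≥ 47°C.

First 17 bases: AGTGAAAGAGATATGGA → Tm = 46°C (< 47°C)
First 18 bases: AGTGAAAGAGATATGGAA → Tm = 48°C (≥ 47°C)
Each additional base adds 2°C (A/T) or 4°C (G/C), so Tm is non-decreasing in n; n = 18 is the first length to reach 47°C.

n = 18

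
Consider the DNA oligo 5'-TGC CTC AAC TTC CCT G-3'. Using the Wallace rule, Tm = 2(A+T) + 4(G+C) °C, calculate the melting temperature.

50°C

T=5, C=7, G=2, A=2
A+T = 7, G+C = 9
Tm = 4·9 + 2·7 = 36 + 14 = 50°C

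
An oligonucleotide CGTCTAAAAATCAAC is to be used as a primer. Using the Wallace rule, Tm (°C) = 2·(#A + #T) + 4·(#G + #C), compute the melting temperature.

Counting bases: C=4, T=3, A=7, G=1
A+T = 10, G+C = 5
Tm = 2×10 + 4×5 = 40°C

40°C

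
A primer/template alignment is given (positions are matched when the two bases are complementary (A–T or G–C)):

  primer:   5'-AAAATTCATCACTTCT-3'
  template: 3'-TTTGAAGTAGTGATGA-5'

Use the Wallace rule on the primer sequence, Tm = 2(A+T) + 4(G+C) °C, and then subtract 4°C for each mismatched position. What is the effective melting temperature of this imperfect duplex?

Primer base counts: A=6, T=6, G=0, C=4 → A+T=12, G+C=4
Perfect-match Tm = 2(12) + 4(4) = 24 + 16 = 40°C
Mismatches (positions where the bases are not complementary): 2 (at positions 4, 14)
Effective Tm = 40 − 2×4 = 40 − 8 = 32°C

32°C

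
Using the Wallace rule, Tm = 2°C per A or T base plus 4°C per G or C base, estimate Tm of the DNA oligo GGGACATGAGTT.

Scanning the sequence gives C=1, A=3, G=5, T=3.
AT pairs contribute 6, GC pairs contribute 6.
Tm = 2×6 + 4×6 = 36°C

36°C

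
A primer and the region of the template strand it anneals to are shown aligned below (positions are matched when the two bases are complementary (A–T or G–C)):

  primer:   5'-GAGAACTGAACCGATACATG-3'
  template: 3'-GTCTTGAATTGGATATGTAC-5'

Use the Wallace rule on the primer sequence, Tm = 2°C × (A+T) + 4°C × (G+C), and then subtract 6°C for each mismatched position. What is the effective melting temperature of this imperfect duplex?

40°C

Primer base counts: A=8, T=3, G=5, C=4 → A+T=11, G+C=9
Perfect-match Tm = 2(11) + 4(9) = 22 + 36 = 58°C
Mismatches (positions where the bases are not complementary): 3 (at positions 1, 8, 13)
Effective Tm = 58 − 3×6 = 58 − 18 = 40°C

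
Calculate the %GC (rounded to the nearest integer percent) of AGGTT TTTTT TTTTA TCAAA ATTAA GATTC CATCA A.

Base counts: A=12, T=17, C=4, G=3
G+C = 3 + 4 = 7 out of 36 bases
%GC = 7/36 × 100 = 19.44% ≈ 19%

19%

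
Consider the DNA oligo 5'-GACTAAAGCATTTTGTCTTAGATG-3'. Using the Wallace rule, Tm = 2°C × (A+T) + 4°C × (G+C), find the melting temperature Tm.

Counting bases: C=3, G=5, A=7, T=9
A+T = 16, G+C = 8
Tm = 2×16 + 4×8 = 64°C

64°C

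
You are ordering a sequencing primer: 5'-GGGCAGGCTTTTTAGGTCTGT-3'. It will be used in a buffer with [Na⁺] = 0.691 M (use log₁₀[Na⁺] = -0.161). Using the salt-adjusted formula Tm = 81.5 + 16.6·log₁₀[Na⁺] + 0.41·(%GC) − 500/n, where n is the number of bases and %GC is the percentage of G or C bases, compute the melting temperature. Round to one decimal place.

Length n = 21. Base counts: C=3, A=2, T=8, G=8
G+C = 11, so %GC = 11/21 × 100 = 52.381%
Salt term: 16.6 × (-0.161) = -2.673
GC term: 0.41 × 52.381 = 21.476; length term: −500/21 = −23.81
Tm = 81.5 + (-2.673) + 21.476 − 23.81 = 76.493 → 76.5°C

76.5°C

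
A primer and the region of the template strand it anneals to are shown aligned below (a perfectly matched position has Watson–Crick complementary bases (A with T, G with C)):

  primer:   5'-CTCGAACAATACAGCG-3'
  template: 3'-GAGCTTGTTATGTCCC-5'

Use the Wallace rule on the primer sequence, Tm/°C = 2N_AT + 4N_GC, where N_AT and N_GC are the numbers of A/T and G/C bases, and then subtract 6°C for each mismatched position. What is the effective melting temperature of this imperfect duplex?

42°C

Primer base counts: A=6, T=2, G=3, C=5 → A+T=8, G+C=8
Perfect-match Tm = 2(8) + 4(8) = 16 + 32 = 48°C
Mismatches (positions where the bases are not complementary): 1 (at position 15)
Effective Tm = 48 − 1×6 = 48 − 6 = 42°C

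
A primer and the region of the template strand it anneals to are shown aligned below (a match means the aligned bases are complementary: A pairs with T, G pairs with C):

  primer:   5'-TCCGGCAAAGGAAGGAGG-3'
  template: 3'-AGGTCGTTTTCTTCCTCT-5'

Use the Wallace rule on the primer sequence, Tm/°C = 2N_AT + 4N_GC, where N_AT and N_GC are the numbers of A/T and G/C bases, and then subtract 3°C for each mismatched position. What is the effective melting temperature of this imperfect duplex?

49°C

Primer base counts: A=6, T=1, G=8, C=3 → A+T=7, G+C=11
Perfect-match Tm = 2(7) + 4(11) = 14 + 44 = 58°C
Mismatches (positions where the bases are not complementary): 3 (at positions 4, 10, 18)
Effective Tm = 58 − 3×3 = 58 − 9 = 49°C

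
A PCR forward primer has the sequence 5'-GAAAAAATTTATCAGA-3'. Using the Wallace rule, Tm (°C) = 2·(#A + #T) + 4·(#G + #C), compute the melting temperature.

T=4, G=2, C=1, A=9
AT pairs contribute 13, GC pairs contribute 3.
Tm = 2×13 + 4×3 = 38°C

38°C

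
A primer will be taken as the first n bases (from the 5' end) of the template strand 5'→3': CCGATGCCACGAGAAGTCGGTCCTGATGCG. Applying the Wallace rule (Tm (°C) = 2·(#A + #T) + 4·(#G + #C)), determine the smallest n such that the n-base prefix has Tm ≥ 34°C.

n = 10

First 9 bases: CCGATGCCA → Tm = 30°C (< 34°C)
First 10 bases: CCGATGCCAC → Tm = 34°C (≥ 34°C)
Since every base adds ≥2°C, Tm only increases with n, so the threshold is first crossed at n = 10.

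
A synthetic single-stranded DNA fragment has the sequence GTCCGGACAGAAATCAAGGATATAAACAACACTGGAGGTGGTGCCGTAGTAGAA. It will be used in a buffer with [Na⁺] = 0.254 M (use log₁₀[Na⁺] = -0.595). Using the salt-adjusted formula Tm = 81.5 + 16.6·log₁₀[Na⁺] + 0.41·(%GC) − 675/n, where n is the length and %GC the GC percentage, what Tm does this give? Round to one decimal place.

Length n = 54. Counting bases: A=20, G=16, T=9, C=9
G+C = 25, so %GC = 25/54 × 100 = 46.296%
Salt term: 16.6 × (-0.595) = -9.877
GC term: 0.41 × 46.296 = 18.981; length term: −675/54 = −12.5
Tm = 81.5 + (-9.877) + 18.981 − 12.5 = 78.104 → 78.1°C

78.1°C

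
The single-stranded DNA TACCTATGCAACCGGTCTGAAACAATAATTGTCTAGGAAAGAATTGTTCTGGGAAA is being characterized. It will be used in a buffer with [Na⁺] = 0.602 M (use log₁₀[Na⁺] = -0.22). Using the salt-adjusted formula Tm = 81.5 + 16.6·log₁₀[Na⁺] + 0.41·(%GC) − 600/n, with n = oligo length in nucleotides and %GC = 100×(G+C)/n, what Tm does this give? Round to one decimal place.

Length n = 56. Counting bases: G=12, A=20, T=15, C=9
G+C = 21, so %GC = 21/56 × 100 = 37.5%
Salt term: 16.6 × (-0.22) = -3.652
GC term: 0.41 × 37.5 = 15.375; length term: −600/56 = −10.714
Tm = 81.5 + (-3.652) + 15.375 − 10.714 = 82.509 → 82.5°C

82.5°C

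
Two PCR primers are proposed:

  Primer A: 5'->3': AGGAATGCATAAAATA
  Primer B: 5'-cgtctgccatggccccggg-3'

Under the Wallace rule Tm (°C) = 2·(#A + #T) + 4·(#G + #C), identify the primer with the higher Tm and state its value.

Primer B, 68°C

Primer A: A+T=12, G+C=4 → Tm = 2(12)+4(4) = 40°C
Primer B: A+T=4, G+C=15 → Tm = 2(4)+4(15) = 68°C
40°C vs 68°C → primer B is higher.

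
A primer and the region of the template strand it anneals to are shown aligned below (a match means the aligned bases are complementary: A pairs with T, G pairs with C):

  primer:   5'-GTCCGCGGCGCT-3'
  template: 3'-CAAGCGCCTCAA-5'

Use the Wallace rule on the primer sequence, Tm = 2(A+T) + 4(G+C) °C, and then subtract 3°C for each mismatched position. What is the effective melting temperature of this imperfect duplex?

Primer base counts: A=0, T=2, G=5, C=5 → A+T=2, G+C=10
Perfect-match Tm = 2(2) + 4(10) = 4 + 40 = 44°C
Mismatches (positions where the bases are not complementary): 3 (at positions 3, 9, 11)
Effective Tm = 44 − 3×3 = 44 − 9 = 35°C

35°C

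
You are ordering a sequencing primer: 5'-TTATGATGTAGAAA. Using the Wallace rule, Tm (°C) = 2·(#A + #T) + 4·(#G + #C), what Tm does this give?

Base counts: A=6, T=5, C=0, G=3
So N_AT = 11 and N_GC = 3.
Tm = 2(11) + 4(3) = 22 + 12 = 34°C

34°C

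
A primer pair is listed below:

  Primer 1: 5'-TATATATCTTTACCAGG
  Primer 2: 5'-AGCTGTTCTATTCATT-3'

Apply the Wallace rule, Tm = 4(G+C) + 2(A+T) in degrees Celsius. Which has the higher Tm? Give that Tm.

Primer 1, 44°C

Primer 1: A+T=12, G+C=5 → Tm = 2(12)+4(5) = 44°C
Primer 2: A+T=11, G+C=5 → Tm = 2(11)+4(5) = 42°C
44°C vs 42°C → primer 1 is higher.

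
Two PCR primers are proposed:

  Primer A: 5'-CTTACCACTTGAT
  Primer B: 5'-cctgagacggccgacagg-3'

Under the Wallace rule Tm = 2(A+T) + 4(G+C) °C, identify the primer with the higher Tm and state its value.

Primer B, 62°C

Primer A: A+T=8, G+C=5 → Tm = 2(8)+4(5) = 36°C
Primer B: A+T=5, G+C=13 → Tm = 2(5)+4(13) = 62°C
36°C vs 62°C → primer B is higher.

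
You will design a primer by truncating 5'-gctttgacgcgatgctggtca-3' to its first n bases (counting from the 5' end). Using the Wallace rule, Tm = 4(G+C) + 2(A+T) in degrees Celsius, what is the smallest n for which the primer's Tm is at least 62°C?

First 19 bases: GCTTTGACGCGATGCTGGT → Tm = 60°C (< 62°C)
First 20 bases: GCTTTGACGCGATGCTGGTC → Tm = 64°C (≥ 62°C)
Each additional base adds 2°C (A/T) or 4°C (G/C), so Tm is non-decreasing in n; n = 20 is the first length to reach 62°C.

n = 20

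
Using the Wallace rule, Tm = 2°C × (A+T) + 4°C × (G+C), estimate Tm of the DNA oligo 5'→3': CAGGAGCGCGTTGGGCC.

C=5, T=2, A=2, G=8
AT pairs contribute 4, GC pairs contribute 13.
Tm = 2×4 + 4×13 = 60°C

60°C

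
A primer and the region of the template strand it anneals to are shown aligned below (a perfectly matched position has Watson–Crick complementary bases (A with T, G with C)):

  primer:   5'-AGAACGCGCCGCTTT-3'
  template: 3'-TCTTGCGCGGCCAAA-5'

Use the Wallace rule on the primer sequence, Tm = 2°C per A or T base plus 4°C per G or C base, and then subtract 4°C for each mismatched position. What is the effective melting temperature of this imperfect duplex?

Primer base counts: A=3, T=3, G=4, C=5 → A+T=6, G+C=9
Perfect-match Tm = 2(6) + 4(9) = 12 + 36 = 48°C
Mismatches (positions where the bases are not complementary): 1 (at position 12)
Effective Tm = 48 − 1×4 = 48 − 4 = 44°C

44°C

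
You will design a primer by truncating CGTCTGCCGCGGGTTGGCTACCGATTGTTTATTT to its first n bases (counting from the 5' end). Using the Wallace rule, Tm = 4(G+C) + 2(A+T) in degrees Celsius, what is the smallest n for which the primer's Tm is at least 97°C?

n = 31

First 30 bases: CGTCTGCCGCGGGTTGGCTACCGATTGTTT → Tm = 96°C (< 97°C)
First 31 bases: CGTCTGCCGCGGGTTGGCTACCGATTGTTTA → Tm = 98°C (≥ 97°C)
Since every base adds ≥2°C, Tm only increases with n, so the threshold is first crossed at n = 31.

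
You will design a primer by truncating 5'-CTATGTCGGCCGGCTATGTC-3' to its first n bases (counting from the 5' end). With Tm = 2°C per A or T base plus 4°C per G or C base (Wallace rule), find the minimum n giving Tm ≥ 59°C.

First 18 bases: CTATGTCGGCCGGCTATG → Tm = 58°C (< 59°C)
First 19 bases: CTATGTCGGCCGGCTATGT → Tm = 60°C (≥ 59°C)
Each additional base adds 2°C (A/T) or 4°C (G/C), so Tm is non-decreasing in n; n = 19 is the first length to reach 59°C.

n = 19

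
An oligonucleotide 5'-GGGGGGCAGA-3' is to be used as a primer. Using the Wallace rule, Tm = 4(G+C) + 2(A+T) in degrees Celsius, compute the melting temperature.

36°C

Counting bases: C=1, A=2, G=7, T=0
A+T = 2, G+C = 8
Tm = 2×2 + 4×8 = 36°C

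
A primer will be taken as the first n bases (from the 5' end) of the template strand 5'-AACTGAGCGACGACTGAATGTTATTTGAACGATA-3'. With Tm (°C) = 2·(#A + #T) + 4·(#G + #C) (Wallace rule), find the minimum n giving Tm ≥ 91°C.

First 32 bases: AACTGAGCGACGACTGAATGTTATTTGAACGA → Tm = 90°C (< 91°C)
First 33 bases: AACTGAGCGACGACTGAATGTTATTTGAACGAT → Tm = 92°C (≥ 91°C)
Since every base adds ≥2°C, Tm only increases with n, so the threshold is first crossed at n = 33.

n = 33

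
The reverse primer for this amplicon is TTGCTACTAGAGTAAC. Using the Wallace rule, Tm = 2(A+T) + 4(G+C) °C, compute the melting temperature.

Counting bases: A=5, T=5, C=3, G=3
A+T = 10, G+C = 6
Tm = 2×10 + 4×6 = 44°C

44°C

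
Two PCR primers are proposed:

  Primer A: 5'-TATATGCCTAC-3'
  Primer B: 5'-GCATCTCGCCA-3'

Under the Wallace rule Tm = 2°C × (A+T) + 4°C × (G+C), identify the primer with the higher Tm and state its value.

Primer A: A+T=7, G+C=4 → Tm = 2(7)+4(4) = 30°C
Primer B: A+T=4, G+C=7 → Tm = 2(4)+4(7) = 36°C
30°C vs 36°C → primer B is higher.

Primer B, 36°C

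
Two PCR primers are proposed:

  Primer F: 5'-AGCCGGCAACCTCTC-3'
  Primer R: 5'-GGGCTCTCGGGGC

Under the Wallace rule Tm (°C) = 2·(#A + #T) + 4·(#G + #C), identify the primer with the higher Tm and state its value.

Primer F: A+T=5, G+C=10 → Tm = 2(5)+4(10) = 50°C
Primer R: A+T=2, G+C=11 → Tm = 2(2)+4(11) = 48°C
50°C vs 48°C → primer F is higher.

Primer F, 50°C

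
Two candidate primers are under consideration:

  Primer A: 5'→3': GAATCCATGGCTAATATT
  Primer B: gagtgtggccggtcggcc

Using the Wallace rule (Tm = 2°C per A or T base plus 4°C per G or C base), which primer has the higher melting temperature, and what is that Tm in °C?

Primer B, 64°C

Primer A: A+T=12, G+C=6 → Tm = 2(12)+4(6) = 48°C
Primer B: A+T=4, G+C=14 → Tm = 2(4)+4(14) = 64°C
48°C vs 64°C → primer B is higher.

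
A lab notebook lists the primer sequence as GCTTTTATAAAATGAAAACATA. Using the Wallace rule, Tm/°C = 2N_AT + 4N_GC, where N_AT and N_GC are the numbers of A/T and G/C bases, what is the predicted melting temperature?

Counting bases: C=2, A=11, G=2, T=7
A+T = 18, G+C = 4
Tm = 4·4 + 2·18 = 16 + 36 = 52°C

52°C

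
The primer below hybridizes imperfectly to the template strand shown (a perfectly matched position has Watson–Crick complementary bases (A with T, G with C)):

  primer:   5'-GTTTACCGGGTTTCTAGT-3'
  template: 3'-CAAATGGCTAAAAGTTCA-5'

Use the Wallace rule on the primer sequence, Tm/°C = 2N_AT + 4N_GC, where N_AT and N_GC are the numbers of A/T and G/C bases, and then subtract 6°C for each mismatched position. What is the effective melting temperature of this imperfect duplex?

Primer base counts: A=2, T=8, G=5, C=3 → A+T=10, G+C=8
Perfect-match Tm = 2(10) + 4(8) = 20 + 32 = 52°C
Mismatches (positions where the bases are not complementary): 3 (at positions 9, 10, 15)
Effective Tm = 52 − 3×6 = 52 − 18 = 34°C

34°C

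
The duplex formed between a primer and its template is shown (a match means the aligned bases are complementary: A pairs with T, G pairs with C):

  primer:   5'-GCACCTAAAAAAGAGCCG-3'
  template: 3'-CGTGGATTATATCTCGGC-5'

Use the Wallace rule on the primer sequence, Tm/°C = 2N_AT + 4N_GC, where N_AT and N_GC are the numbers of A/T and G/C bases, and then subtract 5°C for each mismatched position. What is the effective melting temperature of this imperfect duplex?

44°C

Primer base counts: A=8, T=1, G=4, C=5 → A+T=9, G+C=9
Perfect-match Tm = 2(9) + 4(9) = 18 + 36 = 54°C
Mismatches (positions where the bases are not complementary): 2 (at positions 9, 11)
Effective Tm = 54 − 2×5 = 54 − 10 = 44°C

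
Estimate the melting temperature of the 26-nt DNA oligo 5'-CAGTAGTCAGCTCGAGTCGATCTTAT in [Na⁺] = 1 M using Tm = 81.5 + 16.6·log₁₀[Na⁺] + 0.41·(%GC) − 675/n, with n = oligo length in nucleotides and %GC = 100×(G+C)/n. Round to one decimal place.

Length n = 26. Counting bases: C=6, G=6, A=6, T=8
G+C = 12, so %GC = 12/26 × 100 = 46.154%
Salt term: 16.6 × (0) = 0
GC term: 0.41 × 46.154 = 18.923; length term: −675/26 = −25.962
Tm = 81.5 + (0) + 18.923 − 25.962 = 74.461 → 74.5°C

74.5°C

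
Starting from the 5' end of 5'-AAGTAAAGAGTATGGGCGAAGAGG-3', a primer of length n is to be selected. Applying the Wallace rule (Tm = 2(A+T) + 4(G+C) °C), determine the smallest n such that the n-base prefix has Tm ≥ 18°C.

n = 8

First 7 bases: AAGTAAA → Tm = 16°C (< 18°C)
First 8 bases: AAGTAAAG → Tm = 20°C (≥ 18°C)
Since every base adds ≥2°C, Tm only increases with n, so the threshold is first crossed at n = 8.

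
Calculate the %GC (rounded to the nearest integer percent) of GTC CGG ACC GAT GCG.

Scanning the sequence gives G=6, C=5, A=2, T=2.
G+C = 6 + 5 = 11 out of 15 bases
%GC = 11/15 × 100 = 73.33% ≈ 73%

73%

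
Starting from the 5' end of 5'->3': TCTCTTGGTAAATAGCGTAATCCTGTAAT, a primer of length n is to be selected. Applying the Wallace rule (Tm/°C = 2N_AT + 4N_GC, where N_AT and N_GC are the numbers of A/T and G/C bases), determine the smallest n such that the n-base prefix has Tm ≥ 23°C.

First 7 bases: TCTCTTG → Tm = 20°C (< 23°C)
First 8 bases: TCTCTTGG → Tm = 24°C (≥ 23°C)
Each additional base adds 2°C (A/T) or 4°C (G/C), so Tm is non-decreasing in n; n = 8 is the first length to reach 23°C.

n = 8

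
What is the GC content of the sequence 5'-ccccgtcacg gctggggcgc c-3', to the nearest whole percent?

86%

Scanning the sequence gives G=8, A=1, C=10, T=2.
G+C = 8 + 10 = 18 out of 21 bases
%GC = 18/21 × 100 = 85.71% ≈ 86%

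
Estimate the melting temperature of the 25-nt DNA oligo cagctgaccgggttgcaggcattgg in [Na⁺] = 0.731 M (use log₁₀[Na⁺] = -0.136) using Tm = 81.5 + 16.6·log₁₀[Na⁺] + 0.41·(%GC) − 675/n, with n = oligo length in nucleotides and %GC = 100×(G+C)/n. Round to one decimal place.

78.5°C

Length n = 25. Scanning the sequence gives T=5, C=6, G=10, A=4.
G+C = 16, so %GC = 16/25 × 100 = 64%
Salt term: 16.6 × (-0.136) = -2.258
GC term: 0.41 × 64 = 26.24; length term: −675/25 = −27
Tm = 81.5 + (-2.258) + 26.24 − 27 = 78.482 → 78.5°C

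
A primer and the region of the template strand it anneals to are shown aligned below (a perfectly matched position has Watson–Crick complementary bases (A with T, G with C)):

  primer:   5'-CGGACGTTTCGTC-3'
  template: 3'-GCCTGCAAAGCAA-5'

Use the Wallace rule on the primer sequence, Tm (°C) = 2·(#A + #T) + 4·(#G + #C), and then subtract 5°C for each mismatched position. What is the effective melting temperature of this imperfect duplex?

Primer base counts: A=1, T=4, G=4, C=4 → A+T=5, G+C=8
Perfect-match Tm = 2(5) + 4(8) = 10 + 32 = 42°C
Mismatches (positions where the bases are not complementary): 1 (at position 13)
Effective Tm = 42 − 1×5 = 42 − 5 = 37°C

37°C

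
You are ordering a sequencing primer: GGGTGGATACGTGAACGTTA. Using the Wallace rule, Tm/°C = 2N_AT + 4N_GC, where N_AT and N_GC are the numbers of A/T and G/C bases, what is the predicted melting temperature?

60°C

Scanning the sequence gives G=8, C=2, A=5, T=5.
A+T = 10, G+C = 10
Tm = 2×10 + 4×10 = 60°C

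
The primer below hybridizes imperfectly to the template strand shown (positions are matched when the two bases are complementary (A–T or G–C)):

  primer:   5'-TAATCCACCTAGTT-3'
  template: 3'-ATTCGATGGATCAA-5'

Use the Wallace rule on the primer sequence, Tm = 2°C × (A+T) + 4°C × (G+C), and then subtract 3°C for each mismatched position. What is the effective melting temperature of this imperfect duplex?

32°C

Primer base counts: A=4, T=5, G=1, C=4 → A+T=9, G+C=5
Perfect-match Tm = 2(9) + 4(5) = 18 + 20 = 38°C
Mismatches (positions where the bases are not complementary): 2 (at positions 4, 6)
Effective Tm = 38 − 2×3 = 38 − 6 = 32°C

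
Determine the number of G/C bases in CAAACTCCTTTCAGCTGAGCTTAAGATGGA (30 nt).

T=8, A=9, C=7, G=6
Total G or C: 6 + 7 = 13

13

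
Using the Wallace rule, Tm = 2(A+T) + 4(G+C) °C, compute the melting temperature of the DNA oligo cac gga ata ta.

30°C

C=2, G=2, T=2, A=5
So N_AT = 7 and N_GC = 4.
Tm = 2×7 + 4×4 = 30°C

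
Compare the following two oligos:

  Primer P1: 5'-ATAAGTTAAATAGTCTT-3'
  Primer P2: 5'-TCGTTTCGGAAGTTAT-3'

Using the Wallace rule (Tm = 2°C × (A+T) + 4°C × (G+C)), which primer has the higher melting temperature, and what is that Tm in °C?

Primer P1: A+T=14, G+C=3 → Tm = 2(14)+4(3) = 40°C
Primer P2: A+T=10, G+C=6 → Tm = 2(10)+4(6) = 44°C
40°C vs 44°C → primer P2 is higher.

Primer P2, 44°C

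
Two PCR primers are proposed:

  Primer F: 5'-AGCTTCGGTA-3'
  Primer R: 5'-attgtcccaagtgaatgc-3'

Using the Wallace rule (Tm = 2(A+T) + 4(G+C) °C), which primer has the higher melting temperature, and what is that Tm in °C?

Primer R, 52°C

Primer F: A+T=5, G+C=5 → Tm = 2(5)+4(5) = 30°C
Primer R: A+T=10, G+C=8 → Tm = 2(10)+4(8) = 52°C
30°C vs 52°C → primer R is higher.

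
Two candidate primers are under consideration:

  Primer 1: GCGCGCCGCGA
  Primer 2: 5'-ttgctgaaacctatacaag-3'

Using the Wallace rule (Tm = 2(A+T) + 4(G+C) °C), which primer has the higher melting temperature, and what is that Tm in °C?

Primer 2, 52°C

Primer 1: A+T=1, G+C=10 → Tm = 2(1)+4(10) = 42°C
Primer 2: A+T=12, G+C=7 → Tm = 2(12)+4(7) = 52°C
42°C vs 52°C → primer 2 is higher.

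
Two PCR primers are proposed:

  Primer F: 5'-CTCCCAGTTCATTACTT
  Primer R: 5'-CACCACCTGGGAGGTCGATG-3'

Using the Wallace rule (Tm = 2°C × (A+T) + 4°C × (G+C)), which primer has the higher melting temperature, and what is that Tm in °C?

Primer F: A+T=10, G+C=7 → Tm = 2(10)+4(7) = 48°C
Primer R: A+T=7, G+C=13 → Tm = 2(7)+4(13) = 66°C
48°C vs 66°C → primer R is higher.

Primer R, 66°C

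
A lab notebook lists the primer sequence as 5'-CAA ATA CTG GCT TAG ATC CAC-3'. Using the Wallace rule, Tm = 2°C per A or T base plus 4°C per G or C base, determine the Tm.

Base counts: A=7, C=6, T=5, G=3
A+T = 12, G+C = 9
Tm = 4·9 + 2·12 = 36 + 24 = 60°C

60°C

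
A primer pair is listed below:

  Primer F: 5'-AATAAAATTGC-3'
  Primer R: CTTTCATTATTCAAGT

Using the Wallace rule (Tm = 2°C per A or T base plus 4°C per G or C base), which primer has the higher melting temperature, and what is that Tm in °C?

Primer R, 40°C

Primer F: A+T=9, G+C=2 → Tm = 2(9)+4(2) = 26°C
Primer R: A+T=12, G+C=4 → Tm = 2(12)+4(4) = 40°C
26°C vs 40°C → primer R is higher.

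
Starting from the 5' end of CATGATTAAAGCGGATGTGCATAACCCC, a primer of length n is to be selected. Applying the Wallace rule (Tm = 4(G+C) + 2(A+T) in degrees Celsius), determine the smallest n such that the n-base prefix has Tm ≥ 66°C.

n = 24

First 23 bases: CATGATTAAAGCGGATGTGCATA → Tm = 64°C (< 66°C)
First 24 bases: CATGATTAAAGCGGATGTGCATAA → Tm = 66°C (≥ 66°C)
Since every base adds ≥2°C, Tm only increases with n, so the threshold is first crossed at n = 24.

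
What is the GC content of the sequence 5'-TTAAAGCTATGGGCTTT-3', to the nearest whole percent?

Base counts: G=4, T=7, C=2, A=4
G+C = 4 + 2 = 6 out of 17 bases
%GC = 6/17 × 100 = 35.29% ≈ 35%

35%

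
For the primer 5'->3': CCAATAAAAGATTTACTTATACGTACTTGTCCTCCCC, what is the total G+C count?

14

Scanning the sequence gives T=12, G=3, C=11, A=11.
Total G or C: 3 + 11 = 14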